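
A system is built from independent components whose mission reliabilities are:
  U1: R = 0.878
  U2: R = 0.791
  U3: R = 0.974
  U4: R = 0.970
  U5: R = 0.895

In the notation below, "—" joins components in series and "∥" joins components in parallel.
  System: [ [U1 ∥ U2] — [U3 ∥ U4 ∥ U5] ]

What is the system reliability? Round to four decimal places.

Parallel (U1 and U2): 1 − (1 − 0.878000)(1 − 0.791000) = 0.974502
Parallel (U3, U4, and U5): 1 − (1 − 0.974000)(1 − 0.970000)(1 − 0.895000) = 0.999918
Series ([0.974502] and [0.999918]): 0.974502 × 0.999918 = 0.9744

0.9744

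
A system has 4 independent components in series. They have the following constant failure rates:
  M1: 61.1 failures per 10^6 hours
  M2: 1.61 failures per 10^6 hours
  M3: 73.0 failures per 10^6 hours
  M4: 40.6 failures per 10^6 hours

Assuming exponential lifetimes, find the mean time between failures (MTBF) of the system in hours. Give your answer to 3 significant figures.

5670

Series of exponential components: λ_sys = Σ λ_i
λ_sys = 0.0000611 + 0.00000161 + 0.0000730 + 0.0000406 = 1.7631e-04 /h
MTBF = 1 / λ_sys = 5670 h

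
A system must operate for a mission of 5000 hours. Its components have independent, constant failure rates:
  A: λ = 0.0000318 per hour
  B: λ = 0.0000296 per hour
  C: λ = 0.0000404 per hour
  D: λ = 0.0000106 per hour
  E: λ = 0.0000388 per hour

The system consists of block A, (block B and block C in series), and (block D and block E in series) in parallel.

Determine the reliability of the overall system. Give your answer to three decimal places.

R(A) = exp(−0.0000318 × 5000) = 0.85300
R(B) = exp(−0.0000296 × 5000) = 0.86243
R(C) = exp(−0.0000404 × 5000) = 0.81709
R(D) = exp(−0.0000106 × 5000) = 0.94838
R(E) = exp(−0.0000388 × 5000) = 0.82366
Series (B and C): 0.86243 × 0.81709 = 0.70468
Series (D and E): 0.94838 × 0.82366 = 0.78114
Parallel (A, [0.70468], and [0.78114]): 1 − (1 − 0.85300)(1 − 0.70468)(1 − 0.78114) = 0.990

0.990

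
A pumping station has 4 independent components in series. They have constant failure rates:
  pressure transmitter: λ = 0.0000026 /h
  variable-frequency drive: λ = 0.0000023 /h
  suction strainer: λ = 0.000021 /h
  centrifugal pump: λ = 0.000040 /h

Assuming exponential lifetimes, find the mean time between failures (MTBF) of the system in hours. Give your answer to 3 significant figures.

15200

Series of exponential components: λ_sys = Σ λ_i
λ_sys = 0.0000026 + 0.0000023 + 0.000021 + 0.000040 = 6.5900e-05 /h
MTBF = 1 / λ_sys = 15200 h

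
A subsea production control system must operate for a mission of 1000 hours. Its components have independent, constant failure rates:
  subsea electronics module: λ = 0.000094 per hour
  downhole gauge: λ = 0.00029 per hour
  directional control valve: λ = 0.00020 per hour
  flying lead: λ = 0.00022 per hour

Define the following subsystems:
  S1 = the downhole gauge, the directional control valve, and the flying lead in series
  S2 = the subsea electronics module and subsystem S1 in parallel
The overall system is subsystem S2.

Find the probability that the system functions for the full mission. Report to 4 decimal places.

0.9544

R(subsea electronics module) = exp(−0.000094 × 1000) = 0.910283
R(downhole gauge) = exp(−0.00029 × 1000) = 0.748264
R(directional control valve) = exp(−0.00020 × 1000) = 0.818731
R(flying lead) = exp(−0.00022 × 1000) = 0.802519
Series (downhole gauge, directional control valve, and flying lead): 0.748264 × 0.818731 × 0.802519 = 0.491645
Parallel (subsea electronics module and [0.491645]): 1 − (1 − 0.910283)(1 − 0.491645) = 0.9544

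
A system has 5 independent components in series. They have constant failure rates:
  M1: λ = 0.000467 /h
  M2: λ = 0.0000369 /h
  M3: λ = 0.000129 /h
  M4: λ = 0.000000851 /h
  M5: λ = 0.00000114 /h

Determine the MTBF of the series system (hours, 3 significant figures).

Series of exponential components: λ_sys = Σ λ_i
λ_sys = 0.000467 + 0.0000369 + 0.000129 + 0.000000851 + 0.00000114 = 6.3489e-04 /h
MTBF = 1 / λ_sys = 1580 h

1580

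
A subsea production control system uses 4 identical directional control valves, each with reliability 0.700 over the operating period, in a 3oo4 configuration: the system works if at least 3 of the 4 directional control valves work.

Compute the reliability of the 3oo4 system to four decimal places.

0.6517

R = Σ_{i=3}^{4} C(4,i) p^i (1−p)^{4−i} with p = 0.700
C(4,3)·0.700^3·0.300^1 = 0.411600
C(4,4)·0.700^4·0.300^0 = 0.240100
Sum = 0.6517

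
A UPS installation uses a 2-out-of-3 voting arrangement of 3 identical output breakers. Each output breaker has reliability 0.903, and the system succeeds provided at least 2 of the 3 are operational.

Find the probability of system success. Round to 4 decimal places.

0.9736

R = Σ_{i=2}^{3} C(3,i) p^i (1−p)^{3−i} with p = 0.903
C(3,2)·0.903^2·0.097^1 = 0.237284
C(3,3)·0.903^3·0.097^0 = 0.736314
Sum = 0.9736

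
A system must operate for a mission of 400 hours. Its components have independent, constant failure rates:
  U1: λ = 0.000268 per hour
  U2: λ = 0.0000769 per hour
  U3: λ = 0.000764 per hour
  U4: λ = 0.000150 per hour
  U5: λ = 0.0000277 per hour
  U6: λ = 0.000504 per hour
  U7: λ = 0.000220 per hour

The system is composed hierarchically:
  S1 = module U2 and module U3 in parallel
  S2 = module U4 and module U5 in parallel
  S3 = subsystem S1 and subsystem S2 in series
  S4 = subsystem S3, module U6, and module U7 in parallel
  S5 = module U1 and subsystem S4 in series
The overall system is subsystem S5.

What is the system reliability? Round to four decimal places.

R(U1) = exp(−0.000268 × 400) = 0.898346
R(U2) = exp(−0.0000769 × 400) = 0.969708
R(U3) = exp(−0.000764 × 400) = 0.736681
R(U4) = exp(−0.000150 × 400) = 0.941765
R(U5) = exp(−0.0000277 × 400) = 0.988981
R(U6) = exp(−0.000504 × 400) = 0.817422
R(U7) = exp(−0.000220 × 400) = 0.915761
Parallel (U2 and U3): 1 − (1 − 0.969708)(1 − 0.736681) = 0.992024
Parallel (U4 and U5): 1 − (1 − 0.941765)(1 − 0.988981) = 0.999358
Series ([0.992024] and [0.999358]): 0.992024 × 0.999358 = 0.991387
Parallel ([0.991387], U6, and U7): 1 − (1 − 0.991387)(1 − 0.817422)(1 − 0.915761) = 0.999868
Series (U1 and [0.999868]): 0.898346 × 0.999868 = 0.8982

0.8982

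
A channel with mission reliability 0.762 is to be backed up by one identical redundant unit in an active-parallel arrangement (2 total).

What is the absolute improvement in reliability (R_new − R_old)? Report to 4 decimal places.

R_before = 0.762
R_after = 1 − (1 − 0.762)^2 = 0.9434
ΔR = 0.9434 − 0.762 = 0.1814

0.1814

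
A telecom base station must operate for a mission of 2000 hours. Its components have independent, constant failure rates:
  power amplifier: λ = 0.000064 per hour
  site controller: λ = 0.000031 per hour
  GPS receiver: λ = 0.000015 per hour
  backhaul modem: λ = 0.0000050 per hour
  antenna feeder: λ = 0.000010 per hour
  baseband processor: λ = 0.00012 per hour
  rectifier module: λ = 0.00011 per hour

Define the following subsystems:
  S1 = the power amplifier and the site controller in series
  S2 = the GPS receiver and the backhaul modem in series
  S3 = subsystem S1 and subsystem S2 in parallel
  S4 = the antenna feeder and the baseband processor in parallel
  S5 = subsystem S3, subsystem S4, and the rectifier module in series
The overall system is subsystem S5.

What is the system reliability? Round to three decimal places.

0.794

R(power amplifier) = exp(−0.000064 × 2000) = 0.87985
R(site controller) = exp(−0.000031 × 2000) = 0.93988
R(GPS receiver) = exp(−0.000015 × 2000) = 0.97045
R(backhaul modem) = exp(−0.0000050 × 2000) = 0.99005
R(antenna feeder) = exp(−0.000010 × 2000) = 0.98020
R(baseband processor) = exp(−0.00012 × 2000) = 0.78663
R(rectifier module) = exp(−0.00011 × 2000) = 0.80252
Series (power amplifier and site controller): 0.87985 × 0.93988 = 0.82695
Series (GPS receiver and backhaul modem): 0.97045 × 0.99005 = 0.96079
Parallel ([0.82695] and [0.96079]): 1 − (1 − 0.82695)(1 − 0.96079) = 0.99321
Parallel (antenna feeder and baseband processor): 1 − (1 − 0.98020)(1 − 0.78663) = 0.99578
Series ([0.99321], [0.99578], and rectifier module): 0.99321 × 0.99578 × 0.80252 = 0.794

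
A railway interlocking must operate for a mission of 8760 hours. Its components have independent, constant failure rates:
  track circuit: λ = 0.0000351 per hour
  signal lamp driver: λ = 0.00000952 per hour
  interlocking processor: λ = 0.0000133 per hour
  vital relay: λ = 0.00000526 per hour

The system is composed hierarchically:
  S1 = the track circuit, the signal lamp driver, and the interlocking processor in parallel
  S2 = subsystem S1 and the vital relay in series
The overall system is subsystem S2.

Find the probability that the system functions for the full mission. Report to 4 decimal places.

0.9527

R(track circuit) = exp(−0.0000351 × 8760) = 0.735301
R(signal lamp driver) = exp(−0.00000952 × 8760) = 0.919987
R(interlocking processor) = exp(−0.0000133 × 8760) = 0.890023
R(vital relay) = exp(−0.00000526 × 8760) = 0.954968
Parallel (track circuit, signal lamp driver, and interlocking processor): 1 − (1 − 0.735301)(1 − 0.919987)(1 − 0.890023) = 0.997671
Series ([0.997671] and vital relay): 0.997671 × 0.954968 = 0.9527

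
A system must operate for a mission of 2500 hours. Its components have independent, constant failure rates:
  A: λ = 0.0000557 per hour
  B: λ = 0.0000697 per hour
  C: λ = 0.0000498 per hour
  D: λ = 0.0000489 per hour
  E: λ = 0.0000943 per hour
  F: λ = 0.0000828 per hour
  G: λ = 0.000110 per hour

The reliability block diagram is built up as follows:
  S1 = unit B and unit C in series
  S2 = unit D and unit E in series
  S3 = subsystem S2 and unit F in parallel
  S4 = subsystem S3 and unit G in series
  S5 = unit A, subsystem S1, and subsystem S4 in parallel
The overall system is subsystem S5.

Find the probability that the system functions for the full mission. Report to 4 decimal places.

0.9905

R(A) = exp(−0.0000557 × 2500) = 0.870010
R(B) = exp(−0.0000697 × 2500) = 0.840087
R(C) = exp(−0.0000498 × 2500) = 0.882938
R(D) = exp(−0.0000489 × 2500) = 0.884927
R(E) = exp(−0.0000943 × 2500) = 0.789978
R(F) = exp(−0.0000828 × 2500) = 0.813020
R(G) = exp(−0.000110 × 2500) = 0.759572
Series (B and C): 0.840087 × 0.882938 = 0.741745
Series (D and E): 0.884927 × 0.789978 = 0.699073
Parallel ([0.699073] and F): 1 − (1 − 0.699073)(1 − 0.813020) = 0.943733
Series ([0.943733] and G): 0.943733 × 0.759572 = 0.716833
Parallel (A, [0.741745], and [0.716833]): 1 − (1 − 0.870010)(1 − 0.741745)(1 − 0.716833) = 0.9905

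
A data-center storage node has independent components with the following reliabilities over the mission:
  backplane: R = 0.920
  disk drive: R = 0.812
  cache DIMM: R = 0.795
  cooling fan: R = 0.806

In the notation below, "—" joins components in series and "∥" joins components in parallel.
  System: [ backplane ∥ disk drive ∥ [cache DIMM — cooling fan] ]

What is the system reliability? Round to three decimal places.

0.995

Series (cache DIMM and cooling fan): 0.79500 × 0.80600 = 0.64077
Parallel (backplane, disk drive, and [0.64077]): 1 − (1 − 0.92000)(1 − 0.81200)(1 − 0.64077) = 0.995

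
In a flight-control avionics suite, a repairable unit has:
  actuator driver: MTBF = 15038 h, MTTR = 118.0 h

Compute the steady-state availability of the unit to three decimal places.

0.992

A(actuator driver) = MTBF/(MTBF+MTTR) = 15038/(15038+118.0) = 0.992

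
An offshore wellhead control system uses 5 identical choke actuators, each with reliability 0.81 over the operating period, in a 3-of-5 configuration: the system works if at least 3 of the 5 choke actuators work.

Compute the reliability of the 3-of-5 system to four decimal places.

R = Σ_{i=3}^{5} C(5,i) p^i (1−p)^{5−i} with p = 0.81
C(5,3)·0.81^3·0.19^2 = 0.191850
C(5,4)·0.81^4·0.19^1 = 0.408944
C(5,5)·0.81^5·0.19^0 = 0.348678
Sum = 0.9495

0.9495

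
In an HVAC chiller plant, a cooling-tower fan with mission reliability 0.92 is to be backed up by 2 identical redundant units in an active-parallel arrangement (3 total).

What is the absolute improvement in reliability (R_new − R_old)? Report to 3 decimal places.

R_before = 0.92
R_after = 1 − (1 − 0.92)^3 = 0.999
ΔR = 0.999 − 0.92 = 0.079

0.079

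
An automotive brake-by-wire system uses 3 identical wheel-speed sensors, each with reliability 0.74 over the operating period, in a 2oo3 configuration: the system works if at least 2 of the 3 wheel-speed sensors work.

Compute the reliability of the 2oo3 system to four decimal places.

0.8324

R = Σ_{i=2}^{3} C(3,i) p^i (1−p)^{3−i} with p = 0.74
C(3,2)·0.74^2·0.26^1 = 0.427128
C(3,3)·0.74^3·0.26^0 = 0.405224
Sum = 0.8324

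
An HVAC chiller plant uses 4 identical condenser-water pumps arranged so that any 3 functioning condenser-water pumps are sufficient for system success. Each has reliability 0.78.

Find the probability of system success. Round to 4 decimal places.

0.7878

R = Σ_{i=3}^{4} C(4,i) p^i (1−p)^{4−i} with p = 0.78
C(4,3)·0.78^3·0.22^1 = 0.417606
C(4,4)·0.78^4·0.22^0 = 0.370151
Sum = 0.7878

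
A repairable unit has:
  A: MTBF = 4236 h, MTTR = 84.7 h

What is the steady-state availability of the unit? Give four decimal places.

0.9804

A(A) = MTBF/(MTBF+MTTR) = 4236/(4236+84.7) = 0.9804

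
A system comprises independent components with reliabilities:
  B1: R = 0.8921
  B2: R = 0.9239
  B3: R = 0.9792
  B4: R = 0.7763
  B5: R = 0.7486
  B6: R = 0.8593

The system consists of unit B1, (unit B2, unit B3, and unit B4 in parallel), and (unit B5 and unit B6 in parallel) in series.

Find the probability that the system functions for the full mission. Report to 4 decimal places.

0.8602

Parallel (B2, B3, and B4): 1 − (1 − 0.923900)(1 − 0.979200)(1 − 0.776300) = 0.999646
Parallel (B5 and B6): 1 − (1 − 0.748600)(1 − 0.859300) = 0.964628
Series (B1, [0.999646], and [0.964628]): 0.892100 × 0.999646 × 0.964628 = 0.8602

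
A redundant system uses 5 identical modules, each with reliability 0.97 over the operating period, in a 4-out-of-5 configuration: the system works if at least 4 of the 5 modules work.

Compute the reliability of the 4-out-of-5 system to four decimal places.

0.9915

R = Σ_{i=4}^{5} C(5,i) p^i (1−p)^{5−i} with p = 0.97
C(5,4)·0.97^4·0.03^1 = 0.132794
C(5,5)·0.97^5·0.03^0 = 0.858734
Sum = 0.9915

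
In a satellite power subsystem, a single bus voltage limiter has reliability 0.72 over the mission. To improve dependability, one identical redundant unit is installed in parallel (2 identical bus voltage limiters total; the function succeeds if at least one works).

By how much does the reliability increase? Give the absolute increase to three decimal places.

0.202

R_before = 0.72
R_after = 1 − (1 − 0.72)^2 = 0.922
ΔR = 0.922 − 0.72 = 0.202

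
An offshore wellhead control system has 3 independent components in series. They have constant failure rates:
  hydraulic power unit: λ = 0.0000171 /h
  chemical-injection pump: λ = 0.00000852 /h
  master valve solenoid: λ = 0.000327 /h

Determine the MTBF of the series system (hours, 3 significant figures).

Series of exponential components: λ_sys = Σ λ_i
λ_sys = 0.0000171 + 0.00000852 + 0.000327 = 3.5262e-04 /h
MTBF = 1 / λ_sys = 2840 h

2840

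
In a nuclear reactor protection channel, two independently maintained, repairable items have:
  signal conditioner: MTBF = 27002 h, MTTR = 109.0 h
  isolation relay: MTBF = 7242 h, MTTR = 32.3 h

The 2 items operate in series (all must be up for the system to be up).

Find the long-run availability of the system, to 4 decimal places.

0.9916

A(signal conditioner) = MTBF/(MTBF+MTTR) = 27002/(27002+109.0) = 0.995979
A(isolation relay) = MTBF/(MTBF+MTTR) = 7242/(7242+32.3) = 0.995560
Series availability: 0.995979 × 0.995560 = 0.9916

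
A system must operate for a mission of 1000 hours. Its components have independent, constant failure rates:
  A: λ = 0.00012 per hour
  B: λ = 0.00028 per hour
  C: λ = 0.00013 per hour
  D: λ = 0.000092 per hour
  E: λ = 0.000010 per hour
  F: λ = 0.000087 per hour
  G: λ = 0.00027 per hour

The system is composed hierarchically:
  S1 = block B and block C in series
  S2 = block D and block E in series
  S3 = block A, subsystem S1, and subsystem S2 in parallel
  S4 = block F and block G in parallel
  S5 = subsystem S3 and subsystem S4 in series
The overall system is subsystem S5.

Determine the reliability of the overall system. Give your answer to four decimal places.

R(A) = exp(−0.00012 × 1000) = 0.886920
R(B) = exp(−0.00028 × 1000) = 0.755784
R(C) = exp(−0.00013 × 1000) = 0.878095
R(D) = exp(−0.000092 × 1000) = 0.912105
R(E) = exp(−0.000010 × 1000) = 0.990050
R(F) = exp(−0.000087 × 1000) = 0.916677
R(G) = exp(−0.00027 × 1000) = 0.763379
Series (B and C): 0.755784 × 0.878095 = 0.663650
Series (D and E): 0.912105 × 0.990050 = 0.903030
Parallel (A, [0.663650], and [0.903030]): 1 − (1 − 0.886920)(1 − 0.663650)(1 − 0.903030) = 0.996312
Parallel (F and G): 1 − (1 − 0.916677)(1 − 0.763379) = 0.980284
Series ([0.996312] and [0.980284]): 0.996312 × 0.980284 = 0.9767

0.9767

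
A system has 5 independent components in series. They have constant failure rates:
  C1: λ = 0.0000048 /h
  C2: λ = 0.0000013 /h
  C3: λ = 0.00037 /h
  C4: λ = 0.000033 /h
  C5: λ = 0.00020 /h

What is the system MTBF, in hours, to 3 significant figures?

1640

Series of exponential components: λ_sys = Σ λ_i
λ_sys = 0.0000048 + 0.0000013 + 0.00037 + 0.000033 + 0.00020 = 6.0910e-04 /h
MTBF = 1 / λ_sys = 1640 h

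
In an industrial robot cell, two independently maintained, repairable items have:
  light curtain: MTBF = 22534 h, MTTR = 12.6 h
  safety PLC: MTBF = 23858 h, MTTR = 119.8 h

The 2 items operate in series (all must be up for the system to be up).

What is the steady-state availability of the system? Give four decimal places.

0.9944

A(light curtain) = MTBF/(MTBF+MTTR) = 22534/(22534+12.6) = 0.999441
A(safety PLC) = MTBF/(MTBF+MTTR) = 23858/(23858+119.8) = 0.995004
Series availability: 0.999441 × 0.995004 = 0.9944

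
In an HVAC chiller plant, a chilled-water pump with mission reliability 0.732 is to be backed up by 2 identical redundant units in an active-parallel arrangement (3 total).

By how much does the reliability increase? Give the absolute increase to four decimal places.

R_before = 0.732
R_after = 1 − (1 − 0.732)^3 = 0.9808
ΔR = 0.9808 − 0.732 = 0.2488

0.2488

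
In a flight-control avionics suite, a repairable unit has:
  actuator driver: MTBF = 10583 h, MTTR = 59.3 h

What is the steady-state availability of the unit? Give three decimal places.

0.994

A(actuator driver) = MTBF/(MTBF+MTTR) = 10583/(10583+59.3) = 0.994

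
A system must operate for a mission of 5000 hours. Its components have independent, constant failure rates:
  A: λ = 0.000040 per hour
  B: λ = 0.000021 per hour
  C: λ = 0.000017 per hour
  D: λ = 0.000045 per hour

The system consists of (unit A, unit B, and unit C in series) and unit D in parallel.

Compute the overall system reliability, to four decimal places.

0.9349

R(A) = exp(−0.000040 × 5000) = 0.818731
R(B) = exp(−0.000021 × 5000) = 0.900325
R(C) = exp(−0.000017 × 5000) = 0.918512
R(D) = exp(−0.000045 × 5000) = 0.798516
Series (A, B, and C): 0.818731 × 0.900325 × 0.918512 = 0.677057
Parallel ([0.677057] and D): 1 − (1 − 0.677057)(1 − 0.798516) = 0.9349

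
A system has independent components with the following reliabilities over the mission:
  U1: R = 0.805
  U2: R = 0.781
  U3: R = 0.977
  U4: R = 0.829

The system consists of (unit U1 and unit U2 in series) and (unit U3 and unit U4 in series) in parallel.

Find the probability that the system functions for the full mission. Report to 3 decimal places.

Series (U1 and U2): 0.80500 × 0.78100 = 0.62871
Series (U3 and U4): 0.97700 × 0.82900 = 0.80993
Parallel ([0.62871] and [0.80993]): 1 − (1 − 0.62871)(1 − 0.80993) = 0.929

0.929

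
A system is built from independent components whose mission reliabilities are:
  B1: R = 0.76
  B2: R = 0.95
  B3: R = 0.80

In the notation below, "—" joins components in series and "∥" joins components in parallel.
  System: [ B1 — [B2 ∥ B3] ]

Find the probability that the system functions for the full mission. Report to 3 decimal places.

0.752

Parallel (B2 and B3): 1 − (1 − 0.95000)(1 − 0.80000) = 0.99000
Series (B1 and [0.99000]): 0.76000 × 0.99000 = 0.752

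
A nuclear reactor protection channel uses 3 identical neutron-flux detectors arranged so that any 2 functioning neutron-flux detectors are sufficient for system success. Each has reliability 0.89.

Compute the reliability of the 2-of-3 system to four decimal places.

0.9664

R = Σ_{i=2}^{3} C(3,i) p^i (1−p)^{3−i} with p = 0.89
C(3,2)·0.89^2·0.11^1 = 0.261393
C(3,3)·0.89^3·0.11^0 = 0.704969
Sum = 0.9664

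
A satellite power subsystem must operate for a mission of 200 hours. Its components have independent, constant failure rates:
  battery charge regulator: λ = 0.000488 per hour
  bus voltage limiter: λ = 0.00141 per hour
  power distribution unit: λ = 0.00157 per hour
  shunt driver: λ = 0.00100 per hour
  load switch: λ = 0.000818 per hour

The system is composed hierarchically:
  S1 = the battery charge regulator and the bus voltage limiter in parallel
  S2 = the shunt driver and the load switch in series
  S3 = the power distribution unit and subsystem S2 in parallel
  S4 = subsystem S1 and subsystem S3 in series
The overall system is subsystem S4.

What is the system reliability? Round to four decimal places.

0.8969

R(battery charge regulator) = exp(−0.000488 × 200) = 0.907012
R(bus voltage limiter) = exp(−0.00141 × 200) = 0.754274
R(power distribution unit) = exp(−0.00157 × 200) = 0.730519
R(shunt driver) = exp(−0.00100 × 200) = 0.818731
R(load switch) = exp(−0.000818 × 200) = 0.849082
Parallel (battery charge regulator and bus voltage limiter): 1 − (1 − 0.907012)(1 − 0.754274) = 0.977150
Series (shunt driver and load switch): 0.818731 × 0.849082 = 0.695170
Parallel (power distribution unit and [0.695170]): 1 − (1 − 0.730519)(1 − 0.695170) = 0.917854
Series ([0.977150] and [0.917854]): 0.977150 × 0.917854 = 0.8969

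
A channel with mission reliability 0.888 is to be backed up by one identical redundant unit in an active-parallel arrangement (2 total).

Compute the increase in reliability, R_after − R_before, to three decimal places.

0.099

R_before = 0.888
R_after = 1 − (1 − 0.888)^2 = 0.987
ΔR = 0.987 − 0.888 = 0.099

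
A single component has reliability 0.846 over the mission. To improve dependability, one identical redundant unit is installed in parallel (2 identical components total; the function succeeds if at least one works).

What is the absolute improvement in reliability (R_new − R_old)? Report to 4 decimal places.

0.1303

R_before = 0.846
R_after = 1 − (1 − 0.846)^2 = 0.9763
ΔR = 0.9763 − 0.846 = 0.1303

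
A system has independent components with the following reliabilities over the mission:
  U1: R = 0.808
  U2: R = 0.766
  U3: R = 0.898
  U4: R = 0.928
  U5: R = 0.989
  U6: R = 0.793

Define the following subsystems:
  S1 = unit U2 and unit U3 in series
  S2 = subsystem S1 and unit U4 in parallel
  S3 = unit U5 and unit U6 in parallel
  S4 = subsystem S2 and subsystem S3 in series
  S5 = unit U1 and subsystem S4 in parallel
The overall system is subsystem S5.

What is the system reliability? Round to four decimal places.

0.9953

Series (U2 and U3): 0.766000 × 0.898000 = 0.687868
Parallel ([0.687868] and U4): 1 − (1 − 0.687868)(1 − 0.928000) = 0.977526
Parallel (U5 and U6): 1 − (1 − 0.989000)(1 − 0.793000) = 0.997723
Series ([0.977526] and [0.997723]): 0.977526 × 0.997723 = 0.975300
Parallel (U1 and [0.975300]): 1 − (1 − 0.808000)(1 − 0.975300) = 0.9953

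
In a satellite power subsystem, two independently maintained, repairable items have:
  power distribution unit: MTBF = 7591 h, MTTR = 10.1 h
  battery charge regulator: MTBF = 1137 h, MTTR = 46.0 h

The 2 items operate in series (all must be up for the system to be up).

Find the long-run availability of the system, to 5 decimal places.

A(power distribution unit) = MTBF/(MTBF+MTTR) = 7591/(7591+10.1) = 0.998671
A(battery charge regulator) = MTBF/(MTBF+MTTR) = 1137/(1137+46.0) = 0.961116
Series availability: 0.998671 × 0.961116 = 0.95984

0.95984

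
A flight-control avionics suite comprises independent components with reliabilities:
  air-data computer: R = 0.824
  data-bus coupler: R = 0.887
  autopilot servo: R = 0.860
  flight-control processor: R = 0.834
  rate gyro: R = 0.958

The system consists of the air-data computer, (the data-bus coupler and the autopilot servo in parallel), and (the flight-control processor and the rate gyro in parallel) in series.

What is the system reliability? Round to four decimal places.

0.8053

Parallel (data-bus coupler and autopilot servo): 1 − (1 − 0.887000)(1 − 0.860000) = 0.984180
Parallel (flight-control processor and rate gyro): 1 − (1 − 0.834000)(1 − 0.958000) = 0.993028
Series (air-data computer, [0.984180], and [0.993028]): 0.824000 × 0.984180 × 0.993028 = 0.8053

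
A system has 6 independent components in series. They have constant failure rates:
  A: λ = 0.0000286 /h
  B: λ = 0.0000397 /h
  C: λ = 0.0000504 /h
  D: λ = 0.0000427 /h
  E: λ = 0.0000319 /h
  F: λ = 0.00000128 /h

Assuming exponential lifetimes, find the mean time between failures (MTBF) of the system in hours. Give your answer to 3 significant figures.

5140

Series of exponential components: λ_sys = Σ λ_i
λ_sys = 0.0000286 + 0.0000397 + 0.0000504 + 0.0000427 + 0.0000319 + 0.00000128 = 1.9458e-04 /h
MTBF = 1 / λ_sys = 5140 h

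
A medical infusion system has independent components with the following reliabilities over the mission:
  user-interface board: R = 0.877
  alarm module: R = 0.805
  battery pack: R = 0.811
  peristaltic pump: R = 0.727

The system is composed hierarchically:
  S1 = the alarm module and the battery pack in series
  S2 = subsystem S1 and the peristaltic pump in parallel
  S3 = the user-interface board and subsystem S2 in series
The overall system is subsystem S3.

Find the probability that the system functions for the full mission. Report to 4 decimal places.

Series (alarm module and battery pack): 0.805000 × 0.811000 = 0.652855
Parallel ([0.652855] and peristaltic pump): 1 − (1 − 0.652855)(1 − 0.727000) = 0.905229
Series (user-interface board and [0.905229]): 0.877000 × 0.905229 = 0.7939

0.7939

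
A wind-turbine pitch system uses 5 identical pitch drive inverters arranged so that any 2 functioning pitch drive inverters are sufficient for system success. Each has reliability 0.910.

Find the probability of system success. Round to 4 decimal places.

R = Σ_{i=2}^{5} C(5,i) p^i (1−p)^{5−i} with p = 0.910
C(5,2)·0.910^2·0.090^3 = 0.006037
C(5,3)·0.910^3·0.090^2 = 0.061039
C(5,4)·0.910^4·0.090^1 = 0.308587
C(5,5)·0.910^5·0.090^0 = 0.624032
Sum = 0.9997

0.9997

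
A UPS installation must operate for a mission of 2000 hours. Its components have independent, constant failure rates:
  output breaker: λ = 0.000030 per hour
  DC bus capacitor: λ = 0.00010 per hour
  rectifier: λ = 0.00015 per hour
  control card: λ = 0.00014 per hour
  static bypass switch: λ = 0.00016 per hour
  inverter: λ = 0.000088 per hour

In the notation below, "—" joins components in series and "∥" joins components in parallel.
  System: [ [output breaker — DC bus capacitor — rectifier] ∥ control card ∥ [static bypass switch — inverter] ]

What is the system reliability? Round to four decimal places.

0.9591

R(output breaker) = exp(−0.000030 × 2000) = 0.941765
R(DC bus capacitor) = exp(−0.00010 × 2000) = 0.818731
R(rectifier) = exp(−0.00015 × 2000) = 0.740818
R(control card) = exp(−0.00014 × 2000) = 0.755784
R(static bypass switch) = exp(−0.00016 × 2000) = 0.726149
R(inverter) = exp(−0.000088 × 2000) = 0.838618
Series (output breaker, DC bus capacitor, and rectifier): 0.941765 × 0.818731 × 0.740818 = 0.571209
Series (static bypass switch and inverter): 0.726149 × 0.838618 = 0.608962
Parallel ([0.571209], control card, and [0.608962]): 1 − (1 − 0.571209)(1 − 0.755784)(1 − 0.608962) = 0.9591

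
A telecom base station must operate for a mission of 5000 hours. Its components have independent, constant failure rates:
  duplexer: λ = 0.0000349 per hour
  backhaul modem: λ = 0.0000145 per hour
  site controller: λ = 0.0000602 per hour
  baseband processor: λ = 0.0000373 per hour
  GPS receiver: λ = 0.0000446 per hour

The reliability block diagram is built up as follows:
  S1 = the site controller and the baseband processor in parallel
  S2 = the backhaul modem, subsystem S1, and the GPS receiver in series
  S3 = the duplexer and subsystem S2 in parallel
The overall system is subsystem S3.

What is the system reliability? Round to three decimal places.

R(duplexer) = exp(−0.0000349 × 5000) = 0.83988
R(backhaul modem) = exp(−0.0000145 × 5000) = 0.93007
R(site controller) = exp(−0.0000602 × 5000) = 0.74008
R(baseband processor) = exp(−0.0000373 × 5000) = 0.82986
R(GPS receiver) = exp(−0.0000446 × 5000) = 0.80011
Parallel (site controller and baseband processor): 1 − (1 − 0.74008)(1 − 0.82986) = 0.95578
Series (backhaul modem, [0.95578], and GPS receiver): 0.93007 × 0.95578 × 0.80011 = 0.71125
Parallel (duplexer and [0.71125]): 1 − (1 − 0.83988)(1 − 0.71125) = 0.954

0.954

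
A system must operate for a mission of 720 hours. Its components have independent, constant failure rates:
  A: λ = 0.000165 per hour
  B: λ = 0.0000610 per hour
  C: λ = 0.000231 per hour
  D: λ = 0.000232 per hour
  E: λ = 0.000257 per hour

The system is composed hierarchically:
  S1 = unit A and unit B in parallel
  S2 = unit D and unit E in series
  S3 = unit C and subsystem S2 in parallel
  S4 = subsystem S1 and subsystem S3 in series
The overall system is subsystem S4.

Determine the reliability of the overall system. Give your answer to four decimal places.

0.9499

R(A) = exp(−0.000165 × 720) = 0.887985
R(B) = exp(−0.0000610 × 720) = 0.957031
R(C) = exp(−0.000231 × 720) = 0.846775
R(D) = exp(−0.000232 × 720) = 0.846166
R(E) = exp(−0.000257 × 720) = 0.831071
Parallel (A and B): 1 − (1 − 0.887985)(1 − 0.957031) = 0.995187
Series (D and E): 0.846166 × 0.831071 = 0.703224
Parallel (C and [0.703224]): 1 − (1 − 0.846775)(1 − 0.703224) = 0.954526
Series ([0.995187] and [0.954526]): 0.995187 × 0.954526 = 0.9499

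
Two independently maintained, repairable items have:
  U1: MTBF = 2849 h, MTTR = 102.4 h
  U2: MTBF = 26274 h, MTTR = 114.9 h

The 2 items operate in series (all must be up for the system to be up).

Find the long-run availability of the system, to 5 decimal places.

A(U1) = MTBF/(MTBF+MTTR) = 2849/(2849+102.4) = 0.965305
A(U2) = MTBF/(MTBF+MTTR) = 26274/(26274+114.9) = 0.995646
Series availability: 0.965305 × 0.995646 = 0.96110

0.96110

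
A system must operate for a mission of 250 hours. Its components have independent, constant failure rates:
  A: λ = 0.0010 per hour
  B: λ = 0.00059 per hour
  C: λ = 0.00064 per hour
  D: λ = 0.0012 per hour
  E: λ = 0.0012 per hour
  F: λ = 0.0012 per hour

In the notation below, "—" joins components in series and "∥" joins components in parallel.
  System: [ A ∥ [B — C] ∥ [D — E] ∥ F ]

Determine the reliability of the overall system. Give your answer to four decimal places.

R(A) = exp(−0.0010 × 250) = 0.778801
R(B) = exp(−0.00059 × 250) = 0.862862
R(C) = exp(−0.00064 × 250) = 0.852144
R(D) = exp(−0.0012 × 250) = 0.740818
R(E) = exp(−0.0012 × 250) = 0.740818
R(F) = exp(−0.0012 × 250) = 0.740818
Series (B and C): 0.862862 × 0.852144 = 0.735283
Series (D and E): 0.740818 × 0.740818 = 0.548811
Parallel (A, [0.735283], [0.548811], and F): 1 − (1 − 0.778801)(1 − 0.735283)(1 − 0.548811)(1 − 0.740818) = 0.9932

0.9932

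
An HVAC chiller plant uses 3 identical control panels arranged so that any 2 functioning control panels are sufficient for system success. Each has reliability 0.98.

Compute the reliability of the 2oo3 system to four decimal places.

0.9988

R = Σ_{i=2}^{3} C(3,i) p^i (1−p)^{3−i} with p = 0.98
C(3,2)·0.98^2·0.02^1 = 0.057624
C(3,3)·0.98^3·0.02^0 = 0.941192
Sum = 0.9988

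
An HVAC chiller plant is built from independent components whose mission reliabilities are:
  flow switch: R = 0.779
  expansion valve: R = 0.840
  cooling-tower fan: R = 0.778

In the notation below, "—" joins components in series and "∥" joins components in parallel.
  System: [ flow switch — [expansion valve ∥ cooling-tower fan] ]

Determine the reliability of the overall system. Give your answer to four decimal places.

0.7513

Parallel (expansion valve and cooling-tower fan): 1 − (1 − 0.840000)(1 − 0.778000) = 0.964480
Series (flow switch and [0.964480]): 0.779000 × 0.964480 = 0.7513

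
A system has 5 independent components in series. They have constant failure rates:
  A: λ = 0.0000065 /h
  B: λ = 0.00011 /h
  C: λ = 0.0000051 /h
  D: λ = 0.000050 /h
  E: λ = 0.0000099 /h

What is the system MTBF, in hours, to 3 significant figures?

Series of exponential components: λ_sys = Σ λ_i
λ_sys = 0.0000065 + 0.00011 + 0.0000051 + 0.000050 + 0.0000099 = 1.8150e-04 /h
MTBF = 1 / λ_sys = 5510 h

5510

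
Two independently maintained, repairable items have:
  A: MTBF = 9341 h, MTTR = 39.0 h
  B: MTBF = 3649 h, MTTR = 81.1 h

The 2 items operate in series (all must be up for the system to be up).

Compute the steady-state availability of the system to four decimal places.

0.9742

A(A) = MTBF/(MTBF+MTTR) = 9341/(9341+39.0) = 0.995842
A(B) = MTBF/(MTBF+MTTR) = 3649/(3649+81.1) = 0.978258
Series availability: 0.995842 × 0.978258 = 0.9742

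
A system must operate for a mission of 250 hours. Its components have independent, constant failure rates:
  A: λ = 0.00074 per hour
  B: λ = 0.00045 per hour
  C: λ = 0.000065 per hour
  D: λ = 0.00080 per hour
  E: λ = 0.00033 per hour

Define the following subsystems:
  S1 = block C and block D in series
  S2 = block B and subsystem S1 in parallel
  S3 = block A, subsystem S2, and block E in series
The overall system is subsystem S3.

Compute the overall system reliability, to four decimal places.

0.7495

R(A) = exp(−0.00074 × 250) = 0.831104
R(B) = exp(−0.00045 × 250) = 0.893597
R(C) = exp(−0.000065 × 250) = 0.983881
R(D) = exp(−0.00080 × 250) = 0.818731
R(E) = exp(−0.00033 × 250) = 0.920811
Series (C and D): 0.983881 × 0.818731 = 0.805534
Parallel (B and [0.805534]): 1 − (1 − 0.893597)(1 − 0.805534) = 0.979308
Series (A, [0.979308], and E): 0.831104 × 0.979308 × 0.920811 = 0.7495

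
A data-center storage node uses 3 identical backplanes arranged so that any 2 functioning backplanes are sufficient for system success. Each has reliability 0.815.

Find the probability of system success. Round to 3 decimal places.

R = Σ_{i=2}^{3} C(3,i) p^i (1−p)^{3−i} with p = 0.815
C(3,2)·0.815^2·0.185^1 = 0.36864
C(3,3)·0.815^3·0.185^0 = 0.54134
Sum = 0.910

0.910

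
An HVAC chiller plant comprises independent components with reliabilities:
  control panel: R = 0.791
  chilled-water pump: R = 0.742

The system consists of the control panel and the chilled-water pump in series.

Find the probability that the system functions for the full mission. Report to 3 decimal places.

Series (control panel and chilled-water pump): 0.79100 × 0.74200 = 0.587

0.587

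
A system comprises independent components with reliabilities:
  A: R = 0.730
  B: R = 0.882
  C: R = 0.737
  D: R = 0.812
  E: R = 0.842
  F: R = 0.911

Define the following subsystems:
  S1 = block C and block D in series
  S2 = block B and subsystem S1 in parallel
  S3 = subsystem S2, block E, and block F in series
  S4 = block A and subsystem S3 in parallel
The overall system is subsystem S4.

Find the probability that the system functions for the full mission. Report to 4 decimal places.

0.9273

Series (C and D): 0.737000 × 0.812000 = 0.598444
Parallel (B and [0.598444]): 1 − (1 − 0.882000)(1 − 0.598444) = 0.952616
Series ([0.952616], E, and F): 0.952616 × 0.842000 × 0.911000 = 0.730716
Parallel (A and [0.730716]): 1 − (1 − 0.730000)(1 − 0.730716) = 0.9273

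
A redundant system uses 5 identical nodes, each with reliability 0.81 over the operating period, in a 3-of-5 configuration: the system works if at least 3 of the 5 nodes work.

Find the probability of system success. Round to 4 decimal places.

0.9495

R = Σ_{i=3}^{5} C(5,i) p^i (1−p)^{5−i} with p = 0.81
C(5,3)·0.81^3·0.19^2 = 0.191850
C(5,4)·0.81^4·0.19^1 = 0.408944
C(5,5)·0.81^5·0.19^0 = 0.348678
Sum = 0.9495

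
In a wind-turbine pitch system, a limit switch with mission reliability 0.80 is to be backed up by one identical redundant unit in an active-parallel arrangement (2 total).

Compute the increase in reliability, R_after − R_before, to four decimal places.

0.1600

R_before = 0.80
R_after = 1 − (1 − 0.80)^2 = 0.9600
ΔR = 0.9600 − 0.80 = 0.1600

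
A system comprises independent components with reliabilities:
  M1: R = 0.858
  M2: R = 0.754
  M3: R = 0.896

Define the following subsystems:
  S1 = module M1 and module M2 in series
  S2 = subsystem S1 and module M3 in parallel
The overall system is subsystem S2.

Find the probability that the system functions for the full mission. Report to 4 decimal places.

Series (M1 and M2): 0.858000 × 0.754000 = 0.646932
Parallel ([0.646932] and M3): 1 − (1 − 0.646932)(1 − 0.896000) = 0.9633

0.9633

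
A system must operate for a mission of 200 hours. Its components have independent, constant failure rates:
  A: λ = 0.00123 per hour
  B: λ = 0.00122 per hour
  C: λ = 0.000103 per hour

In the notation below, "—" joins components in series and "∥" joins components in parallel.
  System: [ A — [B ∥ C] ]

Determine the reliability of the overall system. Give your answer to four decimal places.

0.7785

R(A) = exp(−0.00123 × 200) = 0.781922
R(B) = exp(−0.00122 × 200) = 0.783488
R(C) = exp(−0.000103 × 200) = 0.979611
Parallel (B and C): 1 − (1 − 0.783488)(1 − 0.979611) = 0.995586
Series (A and [0.995586]): 0.781922 × 0.995586 = 0.7785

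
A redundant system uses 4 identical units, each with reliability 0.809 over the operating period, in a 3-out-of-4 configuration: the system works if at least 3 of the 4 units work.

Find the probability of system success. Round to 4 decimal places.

R = Σ_{i=3}^{4} C(4,i) p^i (1−p)^{4−i} with p = 0.809
C(4,3)·0.809^3·0.191^1 = 0.404519
C(4,4)·0.809^4·0.191^0 = 0.428345
Sum = 0.8329

0.8329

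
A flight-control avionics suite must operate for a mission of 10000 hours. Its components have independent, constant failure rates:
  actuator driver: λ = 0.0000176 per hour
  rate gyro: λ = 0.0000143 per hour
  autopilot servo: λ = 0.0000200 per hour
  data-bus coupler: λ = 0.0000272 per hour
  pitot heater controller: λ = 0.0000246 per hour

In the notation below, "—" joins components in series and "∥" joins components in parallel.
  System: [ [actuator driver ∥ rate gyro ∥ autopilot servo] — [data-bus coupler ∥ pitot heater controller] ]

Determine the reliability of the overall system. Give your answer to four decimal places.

0.9444

R(actuator driver) = exp(−0.0000176 × 10000) = 0.838618
R(rate gyro) = exp(−0.0000143 × 10000) = 0.866754
R(autopilot servo) = exp(−0.0000200 × 10000) = 0.818731
R(data-bus coupler) = exp(−0.0000272 × 10000) = 0.761854
R(pitot heater controller) = exp(−0.0000246 × 10000) = 0.781922
Parallel (actuator driver, rate gyro, and autopilot servo): 1 − (1 − 0.838618)(1 − 0.866754)(1 − 0.818731) = 0.996102
Parallel (data-bus coupler and pitot heater controller): 1 − (1 − 0.761854)(1 − 0.781922) = 0.948066
Series ([0.996102] and [0.948066]): 0.996102 × 0.948066 = 0.9444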